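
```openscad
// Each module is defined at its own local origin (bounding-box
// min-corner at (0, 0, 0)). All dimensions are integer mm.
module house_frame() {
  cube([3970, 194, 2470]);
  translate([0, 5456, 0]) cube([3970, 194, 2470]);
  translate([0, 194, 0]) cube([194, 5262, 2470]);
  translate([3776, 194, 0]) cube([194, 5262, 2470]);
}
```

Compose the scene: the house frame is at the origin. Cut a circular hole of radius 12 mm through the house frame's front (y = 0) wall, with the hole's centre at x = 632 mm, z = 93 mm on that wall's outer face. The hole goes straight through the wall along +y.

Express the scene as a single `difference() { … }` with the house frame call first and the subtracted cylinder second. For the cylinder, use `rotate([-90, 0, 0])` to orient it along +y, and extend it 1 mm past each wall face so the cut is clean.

difference() {
  house_frame();
  translate([632, -1, 93]) rotate([-90, 0, 0]) cylinder(h = 196, r = 12);
}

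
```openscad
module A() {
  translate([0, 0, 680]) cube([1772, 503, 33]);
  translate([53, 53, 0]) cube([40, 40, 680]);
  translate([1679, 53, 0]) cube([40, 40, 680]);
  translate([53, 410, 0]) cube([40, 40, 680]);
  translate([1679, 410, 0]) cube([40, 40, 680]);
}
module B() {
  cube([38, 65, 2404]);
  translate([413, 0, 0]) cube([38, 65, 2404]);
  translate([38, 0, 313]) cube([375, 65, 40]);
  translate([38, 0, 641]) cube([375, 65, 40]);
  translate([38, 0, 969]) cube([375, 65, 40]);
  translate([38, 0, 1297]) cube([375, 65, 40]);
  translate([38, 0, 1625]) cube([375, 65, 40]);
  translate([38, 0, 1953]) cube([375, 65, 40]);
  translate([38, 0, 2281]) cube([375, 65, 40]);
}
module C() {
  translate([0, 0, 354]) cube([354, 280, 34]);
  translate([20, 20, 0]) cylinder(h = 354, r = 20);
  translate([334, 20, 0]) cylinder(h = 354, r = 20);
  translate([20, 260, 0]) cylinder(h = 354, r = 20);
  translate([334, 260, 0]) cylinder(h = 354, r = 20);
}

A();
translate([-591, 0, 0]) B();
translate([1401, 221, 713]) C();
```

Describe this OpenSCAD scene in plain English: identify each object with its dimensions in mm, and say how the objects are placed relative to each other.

A is a table: top 1772 mm (x) × 503 mm (y), 33 mm thick, upper face at z = 713 mm, on four 40×40 mm square legs, each inset 53 mm from the nearest pair of top edges, running from z = 0 to the bottom of the top.

B is a straight ladder. Two 38×65 mm vertical rails, 2404 mm tall, stand 451 mm apart (outside-to-outside) with their front faces coplanar on the −y side. 7 rungs, each 65 mm deep and 40 mm tall, span between the inner faces of the rails, front faces flush with the rails. The lowest rung's underside is at z = 313 mm and rungs are spaced 328 mm apart (underside to underside).

C is a four-legged stool. The seat is a 354×280×34 mm slab whose top surface is at z = 388 mm; four round legs, each 40 mm in diameter, run from the floor (z = 0) to the underside of the seat, each leg's axis is inset half a diameter from the nearest pair of seat edges (so the leg's bounding box is flush with the corner).

The ladder is on the floor beside the table on its −x side. The stool is on top of the table.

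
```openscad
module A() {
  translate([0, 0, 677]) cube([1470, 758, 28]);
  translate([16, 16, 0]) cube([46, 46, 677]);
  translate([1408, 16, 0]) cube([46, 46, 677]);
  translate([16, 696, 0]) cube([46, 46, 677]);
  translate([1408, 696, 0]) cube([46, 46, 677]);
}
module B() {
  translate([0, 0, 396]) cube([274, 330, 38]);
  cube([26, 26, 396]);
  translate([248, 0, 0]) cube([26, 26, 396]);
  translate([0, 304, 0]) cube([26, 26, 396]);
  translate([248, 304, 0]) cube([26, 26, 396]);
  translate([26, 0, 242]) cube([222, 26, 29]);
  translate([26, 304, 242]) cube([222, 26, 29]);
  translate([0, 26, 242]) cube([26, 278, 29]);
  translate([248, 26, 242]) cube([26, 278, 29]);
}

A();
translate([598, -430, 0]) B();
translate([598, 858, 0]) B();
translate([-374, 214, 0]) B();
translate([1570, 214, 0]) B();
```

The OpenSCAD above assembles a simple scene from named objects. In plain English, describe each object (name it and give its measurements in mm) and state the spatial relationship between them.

A is a rectangular dining table. The top is 1470×758×28 mm with its upper surface at z = 705 mm. It stands on four 46×46 mm square legs, each inset 16 mm from the nearest pair of top edges, running from the floor to the underside of the top.

B is a four-legged stool. The seat is a 274×330×38 mm slab whose top surface is at z = 434 mm; four square legs, each 26×26 mm in cross-section, run from the floor (z = 0) to the underside of the seat, each flush with a corner of the seat. Four stretchers, 26 mm wide and 29 mm tall, connect adjacent legs with their undersides at z = 242 mm, each running between the inner faces of the legs it joins and aligned with the legs' outer faces on the other axis.

Four stools sit around the table at the −y, +y, −x, +x sides.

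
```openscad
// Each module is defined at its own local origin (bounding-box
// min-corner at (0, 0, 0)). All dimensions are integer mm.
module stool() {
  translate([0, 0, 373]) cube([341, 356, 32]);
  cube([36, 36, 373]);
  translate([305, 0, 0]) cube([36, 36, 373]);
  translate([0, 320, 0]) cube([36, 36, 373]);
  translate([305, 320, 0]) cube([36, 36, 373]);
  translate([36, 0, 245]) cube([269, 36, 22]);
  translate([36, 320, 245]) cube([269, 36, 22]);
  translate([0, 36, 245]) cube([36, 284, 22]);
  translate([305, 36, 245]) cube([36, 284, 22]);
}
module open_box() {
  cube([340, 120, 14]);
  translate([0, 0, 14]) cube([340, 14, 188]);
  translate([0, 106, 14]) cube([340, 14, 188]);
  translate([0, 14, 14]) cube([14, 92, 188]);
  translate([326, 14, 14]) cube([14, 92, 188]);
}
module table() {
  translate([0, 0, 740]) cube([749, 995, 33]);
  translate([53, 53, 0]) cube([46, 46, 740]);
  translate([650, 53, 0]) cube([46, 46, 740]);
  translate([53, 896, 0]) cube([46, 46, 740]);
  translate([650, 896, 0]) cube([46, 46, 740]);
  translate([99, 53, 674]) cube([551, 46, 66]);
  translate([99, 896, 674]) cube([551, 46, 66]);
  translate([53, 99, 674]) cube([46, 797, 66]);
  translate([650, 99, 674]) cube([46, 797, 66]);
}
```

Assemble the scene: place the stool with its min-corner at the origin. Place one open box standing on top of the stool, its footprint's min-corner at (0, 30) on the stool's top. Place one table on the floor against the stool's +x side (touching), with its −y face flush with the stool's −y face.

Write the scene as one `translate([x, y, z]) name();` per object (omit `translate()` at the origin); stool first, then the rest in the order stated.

stool();
translate([0, 30, 405]) open_box();
translate([341, 0, 0]) table();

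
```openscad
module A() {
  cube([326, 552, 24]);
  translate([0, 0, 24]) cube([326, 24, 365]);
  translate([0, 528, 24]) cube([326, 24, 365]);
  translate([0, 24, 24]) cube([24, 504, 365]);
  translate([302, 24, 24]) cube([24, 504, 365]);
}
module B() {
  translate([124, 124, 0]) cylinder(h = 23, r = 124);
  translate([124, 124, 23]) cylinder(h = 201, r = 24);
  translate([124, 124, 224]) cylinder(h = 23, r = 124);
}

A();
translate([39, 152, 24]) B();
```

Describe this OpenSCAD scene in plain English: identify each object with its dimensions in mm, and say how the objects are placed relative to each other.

A is an open-topped rectangular box: outside dimensions 326×552×389 mm, with a uniform wall and base thickness of 24 mm. The base is a full 326×552 slab on the floor; four walls sit on top of the base. The front and back walls (the −y and +y sides) span the full width; the two side walls fit between them.

B is a spool: two coaxial disc flanges of radius 124 mm and thickness 23 mm, joined by a core cylinder of radius 24 mm and height 201 mm. The lower flange rests on z = 0 and the three cylinders share a vertical axis.

The spool sits inside the open box, centred.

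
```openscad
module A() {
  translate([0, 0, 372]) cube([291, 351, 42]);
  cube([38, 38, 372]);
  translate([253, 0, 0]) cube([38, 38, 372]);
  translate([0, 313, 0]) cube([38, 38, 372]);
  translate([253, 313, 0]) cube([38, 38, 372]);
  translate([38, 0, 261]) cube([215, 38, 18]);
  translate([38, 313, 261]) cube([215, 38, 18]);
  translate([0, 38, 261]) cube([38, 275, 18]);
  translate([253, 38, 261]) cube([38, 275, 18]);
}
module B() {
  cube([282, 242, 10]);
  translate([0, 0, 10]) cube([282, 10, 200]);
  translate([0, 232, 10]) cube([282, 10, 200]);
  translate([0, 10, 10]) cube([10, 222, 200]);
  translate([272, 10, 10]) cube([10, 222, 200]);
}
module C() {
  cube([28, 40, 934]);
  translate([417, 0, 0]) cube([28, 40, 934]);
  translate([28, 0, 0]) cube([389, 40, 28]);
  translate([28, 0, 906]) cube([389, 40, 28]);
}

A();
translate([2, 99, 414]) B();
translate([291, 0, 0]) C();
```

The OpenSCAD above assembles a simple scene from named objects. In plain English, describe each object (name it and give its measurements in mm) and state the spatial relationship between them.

A is a four-legged stool. The seat is 291×351 mm, 42 mm thick, top at z = 414 mm. It stands on four square legs, each 38×38 mm in cross-section, from z = 0 to the seat underside, each flush with a corner of the seat. Four stretchers, 38 mm wide and 18 mm tall, connect adjacent legs with their undersides at z = 261 mm, each running between the inner faces of the legs it joins and aligned with the legs' outer faces on the other axis.

B is an open-topped rectangular box: outside dimensions 282×242×210 mm, with a uniform wall and base thickness of 10 mm. The base is a full 282×242 slab on the floor; four walls sit on top of the base. The front and back walls (the −y and +y sides) span the full width; the two side walls fit between them.

C is a rectangular picture frame lying in the x–z plane (depth along y). The opening is 389 mm wide (x) by 878 mm tall (z), surrounded by a border 28 mm wide on all four sides. The frame is 40 mm deep and is made of two full-height vertical stiles with two horizontal rails fitted between them.

The open box is on top of the stool. The picture frame is against the stool's +x side, with their −y faces flush.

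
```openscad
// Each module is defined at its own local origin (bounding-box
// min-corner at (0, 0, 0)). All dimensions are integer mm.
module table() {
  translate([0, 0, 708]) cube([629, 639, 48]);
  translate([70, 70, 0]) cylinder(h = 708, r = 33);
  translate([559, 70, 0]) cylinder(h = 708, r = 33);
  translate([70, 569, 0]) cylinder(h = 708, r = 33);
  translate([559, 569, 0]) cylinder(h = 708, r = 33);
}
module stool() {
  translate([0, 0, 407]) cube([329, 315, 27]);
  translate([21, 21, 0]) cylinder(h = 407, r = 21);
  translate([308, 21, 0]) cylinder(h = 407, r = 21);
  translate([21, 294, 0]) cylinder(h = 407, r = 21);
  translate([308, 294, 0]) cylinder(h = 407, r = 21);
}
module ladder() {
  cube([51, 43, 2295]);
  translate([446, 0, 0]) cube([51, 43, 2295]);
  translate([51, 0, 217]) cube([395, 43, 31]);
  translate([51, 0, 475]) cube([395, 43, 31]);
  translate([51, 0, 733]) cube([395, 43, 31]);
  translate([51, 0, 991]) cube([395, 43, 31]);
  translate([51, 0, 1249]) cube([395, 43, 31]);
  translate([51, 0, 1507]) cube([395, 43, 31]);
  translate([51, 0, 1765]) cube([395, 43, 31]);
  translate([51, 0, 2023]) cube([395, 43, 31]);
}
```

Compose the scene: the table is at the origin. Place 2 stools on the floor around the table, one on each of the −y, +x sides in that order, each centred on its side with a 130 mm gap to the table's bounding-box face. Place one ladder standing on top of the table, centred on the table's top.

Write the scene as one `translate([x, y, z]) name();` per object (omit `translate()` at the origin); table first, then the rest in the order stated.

table();
translate([150, -445, 0]) stool();
translate([759, 162, 0]) stool();
translate([66, 298, 756]) ladder();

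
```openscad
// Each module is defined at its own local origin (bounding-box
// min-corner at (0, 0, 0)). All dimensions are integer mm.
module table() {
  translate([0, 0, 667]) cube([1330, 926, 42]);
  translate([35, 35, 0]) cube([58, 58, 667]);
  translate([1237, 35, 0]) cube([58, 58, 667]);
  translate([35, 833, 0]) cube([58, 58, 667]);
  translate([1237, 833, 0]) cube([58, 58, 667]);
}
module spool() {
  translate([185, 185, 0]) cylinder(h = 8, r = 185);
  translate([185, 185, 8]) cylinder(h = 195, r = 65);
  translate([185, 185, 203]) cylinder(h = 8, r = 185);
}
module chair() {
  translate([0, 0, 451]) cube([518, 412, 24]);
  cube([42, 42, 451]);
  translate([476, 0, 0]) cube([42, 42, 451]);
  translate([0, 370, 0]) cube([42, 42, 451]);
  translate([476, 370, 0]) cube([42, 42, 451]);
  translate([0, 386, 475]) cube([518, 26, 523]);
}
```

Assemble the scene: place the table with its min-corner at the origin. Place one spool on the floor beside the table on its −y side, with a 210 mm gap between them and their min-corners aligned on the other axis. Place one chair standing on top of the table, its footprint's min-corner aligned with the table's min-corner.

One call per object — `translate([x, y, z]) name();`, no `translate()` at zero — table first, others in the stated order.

table();
translate([0, -580, 0]) spool();
translate([0, 0, 709]) chair();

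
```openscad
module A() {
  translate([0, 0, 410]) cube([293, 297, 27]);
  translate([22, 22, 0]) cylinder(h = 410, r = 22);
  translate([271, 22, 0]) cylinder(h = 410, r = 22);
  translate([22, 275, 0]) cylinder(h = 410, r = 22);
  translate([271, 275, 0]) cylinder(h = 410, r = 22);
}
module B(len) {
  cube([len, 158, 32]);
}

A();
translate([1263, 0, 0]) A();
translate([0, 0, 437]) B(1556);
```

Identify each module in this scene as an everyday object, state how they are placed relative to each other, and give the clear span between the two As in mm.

Second stool starts at x = 1263; first ends at x = 293; clear span = 1263 − 293 = 970 mm.

A is a stool. B is a beam. A beam spans the tops of two stools. The clear span between the two stools is 970 mm.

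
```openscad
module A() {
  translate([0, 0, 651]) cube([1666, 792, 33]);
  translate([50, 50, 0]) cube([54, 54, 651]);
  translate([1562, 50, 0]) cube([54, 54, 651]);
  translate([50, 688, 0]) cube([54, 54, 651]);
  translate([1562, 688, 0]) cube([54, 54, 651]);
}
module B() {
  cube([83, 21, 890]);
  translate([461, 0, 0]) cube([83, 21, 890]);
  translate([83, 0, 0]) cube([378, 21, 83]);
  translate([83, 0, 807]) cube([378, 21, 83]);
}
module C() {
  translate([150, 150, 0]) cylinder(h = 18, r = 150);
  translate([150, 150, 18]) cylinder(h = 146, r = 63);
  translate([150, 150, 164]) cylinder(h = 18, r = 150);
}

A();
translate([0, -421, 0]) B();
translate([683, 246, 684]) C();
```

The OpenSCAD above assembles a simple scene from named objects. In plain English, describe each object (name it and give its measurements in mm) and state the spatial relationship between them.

A is a table with a 1666×792 mm rectangular top, 33 mm thick, top surface at z = 684 mm, supported by four 54×54 mm square legs, each inset 50 mm from the nearest pair of top edges, running from the floor.

B is a rectangular picture frame lying in the x–z plane (depth along y). The opening is 378 mm wide (x) by 724 mm tall (z), surrounded by a border 83 mm wide on all four sides. The frame is 21 mm deep and is made of two full-height vertical stiles with two horizontal rails fitted between them.

C is a spool: two coaxial disc flanges of radius 150 mm and thickness 18 mm, joined by a core cylinder of radius 63 mm and height 146 mm. The lower flange rests on z = 0 and the three cylinders share a vertical axis.

The picture frame is on the floor beside the table on its −y side. The spool is on top of the table, centred.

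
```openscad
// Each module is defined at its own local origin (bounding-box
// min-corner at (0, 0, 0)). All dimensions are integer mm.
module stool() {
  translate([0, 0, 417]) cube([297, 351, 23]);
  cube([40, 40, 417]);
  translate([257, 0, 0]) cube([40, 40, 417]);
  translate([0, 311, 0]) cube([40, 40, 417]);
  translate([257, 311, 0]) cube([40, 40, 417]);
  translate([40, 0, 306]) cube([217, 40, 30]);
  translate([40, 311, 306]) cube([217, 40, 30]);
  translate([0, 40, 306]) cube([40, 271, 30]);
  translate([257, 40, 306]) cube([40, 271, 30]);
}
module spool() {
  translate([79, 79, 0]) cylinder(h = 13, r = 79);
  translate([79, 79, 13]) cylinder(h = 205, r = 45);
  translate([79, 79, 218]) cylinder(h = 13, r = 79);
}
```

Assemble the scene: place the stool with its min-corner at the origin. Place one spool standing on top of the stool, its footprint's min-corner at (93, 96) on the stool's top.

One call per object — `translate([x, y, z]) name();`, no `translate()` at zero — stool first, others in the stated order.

stool();
translate([93, 96, 440]) spool();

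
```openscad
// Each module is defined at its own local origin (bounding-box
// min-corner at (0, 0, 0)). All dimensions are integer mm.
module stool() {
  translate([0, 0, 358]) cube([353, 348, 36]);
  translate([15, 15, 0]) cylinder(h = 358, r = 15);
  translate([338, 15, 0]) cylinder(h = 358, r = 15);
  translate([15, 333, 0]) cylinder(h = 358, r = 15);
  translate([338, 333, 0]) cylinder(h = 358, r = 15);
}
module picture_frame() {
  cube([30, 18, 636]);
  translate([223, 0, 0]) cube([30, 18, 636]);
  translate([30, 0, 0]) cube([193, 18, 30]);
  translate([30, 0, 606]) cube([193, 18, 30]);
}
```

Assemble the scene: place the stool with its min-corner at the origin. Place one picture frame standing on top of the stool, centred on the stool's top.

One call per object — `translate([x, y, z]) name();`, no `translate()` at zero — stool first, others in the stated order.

stool();
translate([50, 165, 394]) picture_frame();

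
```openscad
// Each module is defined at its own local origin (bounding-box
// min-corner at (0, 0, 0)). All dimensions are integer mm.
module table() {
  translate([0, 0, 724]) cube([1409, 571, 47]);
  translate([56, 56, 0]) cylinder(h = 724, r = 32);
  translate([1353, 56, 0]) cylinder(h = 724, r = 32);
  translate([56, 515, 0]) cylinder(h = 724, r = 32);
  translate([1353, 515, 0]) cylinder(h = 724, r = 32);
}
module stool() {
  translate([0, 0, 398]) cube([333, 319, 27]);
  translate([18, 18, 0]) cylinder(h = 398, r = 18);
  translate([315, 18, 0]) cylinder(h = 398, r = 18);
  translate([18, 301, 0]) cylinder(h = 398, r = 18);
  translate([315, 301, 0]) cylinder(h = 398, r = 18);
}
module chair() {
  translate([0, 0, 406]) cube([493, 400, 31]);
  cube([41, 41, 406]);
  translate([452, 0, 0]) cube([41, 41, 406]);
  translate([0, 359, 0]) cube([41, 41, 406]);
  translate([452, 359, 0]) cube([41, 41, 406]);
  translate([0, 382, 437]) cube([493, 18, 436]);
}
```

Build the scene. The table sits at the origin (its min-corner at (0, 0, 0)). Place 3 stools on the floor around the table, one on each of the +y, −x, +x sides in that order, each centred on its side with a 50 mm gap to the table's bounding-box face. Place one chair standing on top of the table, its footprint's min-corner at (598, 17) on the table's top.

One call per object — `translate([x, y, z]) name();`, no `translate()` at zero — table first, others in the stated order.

table();
translate([538, 621, 0]) stool();
translate([-383, 126, 0]) stool();
translate([1459, 126, 0]) stool();
translate([598, 17, 771]) chair();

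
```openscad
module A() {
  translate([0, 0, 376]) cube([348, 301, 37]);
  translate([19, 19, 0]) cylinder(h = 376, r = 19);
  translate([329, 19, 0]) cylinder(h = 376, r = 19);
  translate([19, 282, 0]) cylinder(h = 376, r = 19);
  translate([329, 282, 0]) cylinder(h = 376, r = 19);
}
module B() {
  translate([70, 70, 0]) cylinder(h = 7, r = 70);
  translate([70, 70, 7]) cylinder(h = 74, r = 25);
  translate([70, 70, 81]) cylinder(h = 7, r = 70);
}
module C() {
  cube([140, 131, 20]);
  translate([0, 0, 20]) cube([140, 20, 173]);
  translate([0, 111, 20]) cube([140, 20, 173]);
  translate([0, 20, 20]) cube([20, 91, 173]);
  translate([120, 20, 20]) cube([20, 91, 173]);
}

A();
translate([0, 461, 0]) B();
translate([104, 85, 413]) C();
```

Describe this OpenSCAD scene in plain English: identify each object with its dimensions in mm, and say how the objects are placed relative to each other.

A is a four-legged stool. The seat is a 348×301×37 mm slab whose top surface is at z = 413 mm; four round legs, each 38 mm in diameter, run from the floor (z = 0) to the underside of the seat, each leg's axis is inset half a diameter from the nearest pair of seat edges (so the leg's bounding box is flush with the corner).

B is a spool: two coaxial disc flanges of radius 70 mm and thickness 7 mm, joined by a core cylinder of radius 25 mm and height 74 mm. The lower flange rests on z = 0 and the three cylinders share a vertical axis.

C is an open storage box with external size 140×131×193 mm and wall thickness 20 mm (the base is also 20 mm thick). The base covers the whole footprint; the four walls stand on the base, with the y-facing walls full-width and the x-facing walls fitting between their inner faces.

The spool is on the floor beside the stool on its +y side. The open box is on top of the stool, centred.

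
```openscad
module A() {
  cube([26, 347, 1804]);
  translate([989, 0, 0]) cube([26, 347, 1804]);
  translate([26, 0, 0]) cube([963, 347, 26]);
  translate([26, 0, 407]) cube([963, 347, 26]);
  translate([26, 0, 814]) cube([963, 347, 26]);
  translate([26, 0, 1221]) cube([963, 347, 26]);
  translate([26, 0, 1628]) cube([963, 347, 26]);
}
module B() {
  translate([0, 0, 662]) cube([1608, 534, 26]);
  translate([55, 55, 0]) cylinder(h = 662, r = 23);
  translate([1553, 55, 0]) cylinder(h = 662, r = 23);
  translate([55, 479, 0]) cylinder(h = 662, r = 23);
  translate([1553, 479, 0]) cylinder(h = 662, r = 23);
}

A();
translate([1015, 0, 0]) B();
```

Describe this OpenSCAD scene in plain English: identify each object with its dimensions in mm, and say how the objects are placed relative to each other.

A is an open bookshelf. Two side panels, each 26 mm thick, 347 mm deep and 1804 mm tall, stand 1015 mm apart (outside-to-outside). Between them sit 5 shelves, each 26 mm thick and 347 mm deep, spanning the full gap between the sides. The bottom shelf rests on the floor (its underside at z = 0) and the clear gap between one shelf's top and the next shelf's underside is 381 mm.

B is a table with a 1608×534 mm rectangular top, 26 mm thick, top surface at z = 688 mm, supported by four round legs of 46 mm diameter, each leg's bounding box inset 32 mm from the nearest pair of top edges, running from the floor.

The table is against the bookshelf's +x side, with their −y faces flush.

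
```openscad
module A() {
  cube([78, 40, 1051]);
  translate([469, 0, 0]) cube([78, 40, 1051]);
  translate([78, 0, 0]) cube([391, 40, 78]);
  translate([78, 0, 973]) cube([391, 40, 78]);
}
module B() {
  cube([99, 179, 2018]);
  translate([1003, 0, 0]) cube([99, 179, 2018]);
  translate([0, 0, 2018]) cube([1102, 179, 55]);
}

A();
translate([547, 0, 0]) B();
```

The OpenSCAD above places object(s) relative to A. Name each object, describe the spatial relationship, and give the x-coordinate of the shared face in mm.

A is a picture frame. B is a door frame. The door frame is against the picture frame's +x side, with their −y faces flush. The x-coordinate of the shared face is 547 mm.

The picture frame's +x face and the door frame's −x face are both at x = 547 mm.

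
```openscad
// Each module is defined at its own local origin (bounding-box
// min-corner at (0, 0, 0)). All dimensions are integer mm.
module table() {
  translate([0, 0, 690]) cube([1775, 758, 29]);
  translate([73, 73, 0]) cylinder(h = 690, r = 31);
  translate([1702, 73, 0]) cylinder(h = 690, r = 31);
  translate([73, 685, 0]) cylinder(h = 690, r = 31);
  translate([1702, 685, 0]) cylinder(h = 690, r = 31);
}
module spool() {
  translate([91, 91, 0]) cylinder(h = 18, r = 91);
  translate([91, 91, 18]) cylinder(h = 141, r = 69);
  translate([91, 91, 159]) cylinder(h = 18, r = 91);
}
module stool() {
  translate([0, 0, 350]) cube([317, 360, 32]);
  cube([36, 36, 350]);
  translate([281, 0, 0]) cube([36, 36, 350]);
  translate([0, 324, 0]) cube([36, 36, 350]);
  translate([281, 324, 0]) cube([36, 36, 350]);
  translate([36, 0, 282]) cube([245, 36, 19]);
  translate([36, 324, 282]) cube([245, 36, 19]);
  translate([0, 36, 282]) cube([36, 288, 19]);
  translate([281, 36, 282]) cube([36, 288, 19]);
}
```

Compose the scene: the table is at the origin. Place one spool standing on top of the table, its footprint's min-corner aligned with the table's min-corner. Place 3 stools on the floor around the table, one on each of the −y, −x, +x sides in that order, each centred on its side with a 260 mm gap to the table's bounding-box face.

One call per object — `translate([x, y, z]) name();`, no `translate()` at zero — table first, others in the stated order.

table();
translate([0, 0, 719]) spool();
translate([729, -620, 0]) stool();
translate([-577, 199, 0]) stool();
translate([2035, 199, 0]) stool();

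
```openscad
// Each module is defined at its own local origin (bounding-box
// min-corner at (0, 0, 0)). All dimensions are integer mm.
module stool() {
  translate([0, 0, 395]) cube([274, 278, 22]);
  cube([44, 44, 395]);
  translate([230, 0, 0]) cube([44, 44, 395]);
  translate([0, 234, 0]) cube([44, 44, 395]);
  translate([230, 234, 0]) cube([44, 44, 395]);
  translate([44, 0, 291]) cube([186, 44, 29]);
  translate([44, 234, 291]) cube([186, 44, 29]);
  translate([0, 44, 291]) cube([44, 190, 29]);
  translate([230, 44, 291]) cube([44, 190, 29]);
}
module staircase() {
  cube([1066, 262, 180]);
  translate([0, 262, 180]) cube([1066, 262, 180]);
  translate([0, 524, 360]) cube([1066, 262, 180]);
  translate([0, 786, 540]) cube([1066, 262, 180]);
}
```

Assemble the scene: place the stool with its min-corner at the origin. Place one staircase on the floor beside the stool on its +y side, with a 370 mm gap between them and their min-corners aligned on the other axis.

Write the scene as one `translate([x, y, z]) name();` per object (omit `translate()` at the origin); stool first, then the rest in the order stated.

stool();
translate([0, 648, 0]) staircase();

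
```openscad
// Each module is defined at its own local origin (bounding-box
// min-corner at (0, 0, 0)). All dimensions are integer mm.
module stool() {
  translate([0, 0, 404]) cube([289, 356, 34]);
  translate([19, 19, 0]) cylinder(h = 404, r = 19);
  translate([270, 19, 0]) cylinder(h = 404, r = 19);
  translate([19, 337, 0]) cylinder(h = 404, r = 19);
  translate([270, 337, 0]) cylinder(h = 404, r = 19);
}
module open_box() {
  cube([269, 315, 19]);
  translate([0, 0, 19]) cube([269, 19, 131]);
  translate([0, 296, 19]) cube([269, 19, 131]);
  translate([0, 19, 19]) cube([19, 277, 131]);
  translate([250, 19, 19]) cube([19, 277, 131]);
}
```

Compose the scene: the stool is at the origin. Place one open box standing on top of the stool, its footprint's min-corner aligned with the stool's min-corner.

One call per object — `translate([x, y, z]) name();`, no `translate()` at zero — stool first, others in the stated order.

stool();
translate([0, 0, 438]) open_box();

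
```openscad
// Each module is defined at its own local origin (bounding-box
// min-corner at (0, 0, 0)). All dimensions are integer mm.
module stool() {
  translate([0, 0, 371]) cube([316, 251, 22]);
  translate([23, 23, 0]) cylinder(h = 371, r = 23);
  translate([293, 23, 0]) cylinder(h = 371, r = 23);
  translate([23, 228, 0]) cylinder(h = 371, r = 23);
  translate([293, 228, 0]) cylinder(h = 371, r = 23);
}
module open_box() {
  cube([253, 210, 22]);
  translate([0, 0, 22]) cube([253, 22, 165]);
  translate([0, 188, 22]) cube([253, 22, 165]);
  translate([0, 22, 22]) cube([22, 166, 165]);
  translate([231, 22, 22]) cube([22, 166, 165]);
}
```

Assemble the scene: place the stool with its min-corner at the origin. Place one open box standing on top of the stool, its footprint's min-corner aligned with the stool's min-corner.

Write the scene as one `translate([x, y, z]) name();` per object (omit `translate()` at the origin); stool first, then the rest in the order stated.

stool();
translate([0, 0, 393]) open_box();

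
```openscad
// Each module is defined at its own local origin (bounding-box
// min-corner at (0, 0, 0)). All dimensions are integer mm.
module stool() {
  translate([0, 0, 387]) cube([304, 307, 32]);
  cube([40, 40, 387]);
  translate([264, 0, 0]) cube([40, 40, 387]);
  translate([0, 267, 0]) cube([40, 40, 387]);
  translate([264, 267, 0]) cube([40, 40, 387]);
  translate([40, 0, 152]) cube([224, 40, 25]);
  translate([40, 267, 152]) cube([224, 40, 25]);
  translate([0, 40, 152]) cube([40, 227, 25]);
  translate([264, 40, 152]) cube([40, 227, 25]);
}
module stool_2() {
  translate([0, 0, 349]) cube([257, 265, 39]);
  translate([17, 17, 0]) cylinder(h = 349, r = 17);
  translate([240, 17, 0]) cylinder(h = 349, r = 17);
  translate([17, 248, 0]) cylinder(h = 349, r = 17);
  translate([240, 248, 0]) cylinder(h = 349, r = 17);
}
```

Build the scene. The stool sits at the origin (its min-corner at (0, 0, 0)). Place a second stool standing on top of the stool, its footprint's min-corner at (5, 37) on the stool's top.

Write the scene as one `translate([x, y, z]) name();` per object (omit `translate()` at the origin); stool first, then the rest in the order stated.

stool();
translate([5, 37, 419]) stool_2();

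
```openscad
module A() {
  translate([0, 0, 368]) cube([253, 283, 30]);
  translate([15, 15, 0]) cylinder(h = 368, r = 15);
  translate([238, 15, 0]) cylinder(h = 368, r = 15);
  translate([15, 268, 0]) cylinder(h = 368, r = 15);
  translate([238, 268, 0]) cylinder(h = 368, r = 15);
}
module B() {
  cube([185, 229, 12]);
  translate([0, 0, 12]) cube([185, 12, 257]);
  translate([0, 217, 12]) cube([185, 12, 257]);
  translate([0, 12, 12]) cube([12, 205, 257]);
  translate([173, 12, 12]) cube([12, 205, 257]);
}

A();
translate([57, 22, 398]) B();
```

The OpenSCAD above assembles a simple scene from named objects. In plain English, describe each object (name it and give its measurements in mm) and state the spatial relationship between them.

A is a four-legged stool. The seat is a 253×283×30 mm slab whose top surface is at z = 398 mm; four round legs, each 30 mm in diameter, run from the floor (z = 0) to the underside of the seat, each leg's axis is inset half a diameter from the nearest pair of seat edges (so the leg's bounding box is flush with the corner).

B is an open-topped rectangular box: outside dimensions 185×229×269 mm, with a uniform wall and base thickness of 12 mm. The base is a full 185×229 slab on the floor; four walls sit on top of the base. The front and back walls (the −y and +y sides) span the full width; the two side walls fit between them.

The open box is on top of the stool.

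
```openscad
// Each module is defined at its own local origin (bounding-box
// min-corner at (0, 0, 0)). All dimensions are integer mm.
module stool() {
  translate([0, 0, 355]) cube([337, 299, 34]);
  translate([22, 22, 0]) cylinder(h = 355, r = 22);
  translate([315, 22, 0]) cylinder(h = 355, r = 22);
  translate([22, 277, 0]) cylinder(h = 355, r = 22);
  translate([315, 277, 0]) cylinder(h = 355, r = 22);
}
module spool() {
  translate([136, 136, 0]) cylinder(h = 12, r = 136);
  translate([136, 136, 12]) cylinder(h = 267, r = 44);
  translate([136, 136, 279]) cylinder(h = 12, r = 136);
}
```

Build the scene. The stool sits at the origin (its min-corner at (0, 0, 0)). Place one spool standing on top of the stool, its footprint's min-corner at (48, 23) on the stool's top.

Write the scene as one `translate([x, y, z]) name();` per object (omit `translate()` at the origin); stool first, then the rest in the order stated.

stool();
translate([48, 23, 389]) spool();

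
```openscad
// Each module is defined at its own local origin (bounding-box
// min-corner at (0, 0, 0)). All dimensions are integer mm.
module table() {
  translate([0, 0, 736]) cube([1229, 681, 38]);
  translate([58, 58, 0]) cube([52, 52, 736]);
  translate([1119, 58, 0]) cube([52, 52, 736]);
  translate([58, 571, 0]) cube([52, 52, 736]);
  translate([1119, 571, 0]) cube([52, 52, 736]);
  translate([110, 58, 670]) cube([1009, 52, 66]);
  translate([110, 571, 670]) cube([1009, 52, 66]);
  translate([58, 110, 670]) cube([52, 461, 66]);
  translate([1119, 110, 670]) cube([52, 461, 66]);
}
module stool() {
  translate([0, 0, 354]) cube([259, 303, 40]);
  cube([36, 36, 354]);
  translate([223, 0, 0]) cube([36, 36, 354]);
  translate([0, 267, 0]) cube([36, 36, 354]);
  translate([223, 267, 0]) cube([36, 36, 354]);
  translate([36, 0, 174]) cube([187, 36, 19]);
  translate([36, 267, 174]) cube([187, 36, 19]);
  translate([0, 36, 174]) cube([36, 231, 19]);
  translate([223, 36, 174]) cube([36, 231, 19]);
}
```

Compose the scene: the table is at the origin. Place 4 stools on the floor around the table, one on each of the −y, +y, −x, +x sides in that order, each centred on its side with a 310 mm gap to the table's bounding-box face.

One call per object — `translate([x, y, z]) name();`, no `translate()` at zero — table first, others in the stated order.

table();
translate([485, -613, 0]) stool();
translate([485, 991, 0]) stool();
translate([-569, 189, 0]) stool();
translate([1539, 189, 0]) stool();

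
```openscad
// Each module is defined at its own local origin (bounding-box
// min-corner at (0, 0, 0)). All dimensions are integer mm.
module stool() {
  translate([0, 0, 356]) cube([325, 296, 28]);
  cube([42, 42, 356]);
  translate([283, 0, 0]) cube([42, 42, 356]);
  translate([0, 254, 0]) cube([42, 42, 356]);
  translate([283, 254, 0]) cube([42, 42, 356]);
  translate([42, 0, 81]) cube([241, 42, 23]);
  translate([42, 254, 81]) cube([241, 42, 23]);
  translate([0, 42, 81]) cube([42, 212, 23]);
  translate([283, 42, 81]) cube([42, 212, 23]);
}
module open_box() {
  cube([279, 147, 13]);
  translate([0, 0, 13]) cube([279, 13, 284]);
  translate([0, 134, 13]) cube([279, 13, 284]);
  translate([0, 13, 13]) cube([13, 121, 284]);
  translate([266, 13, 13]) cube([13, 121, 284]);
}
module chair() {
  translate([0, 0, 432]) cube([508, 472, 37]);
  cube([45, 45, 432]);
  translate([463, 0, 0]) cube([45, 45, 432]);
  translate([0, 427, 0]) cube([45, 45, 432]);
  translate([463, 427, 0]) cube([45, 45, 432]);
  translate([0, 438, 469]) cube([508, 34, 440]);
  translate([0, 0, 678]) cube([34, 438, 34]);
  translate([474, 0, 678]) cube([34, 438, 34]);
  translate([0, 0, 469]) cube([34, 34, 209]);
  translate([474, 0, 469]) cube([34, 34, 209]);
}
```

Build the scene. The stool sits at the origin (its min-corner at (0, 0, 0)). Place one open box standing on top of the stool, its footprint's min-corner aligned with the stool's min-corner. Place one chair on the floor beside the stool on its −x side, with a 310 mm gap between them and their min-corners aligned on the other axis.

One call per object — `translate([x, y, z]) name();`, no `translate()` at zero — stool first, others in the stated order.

stool();
translate([0, 0, 384]) open_box();
translate([-818, 0, 0]) chair();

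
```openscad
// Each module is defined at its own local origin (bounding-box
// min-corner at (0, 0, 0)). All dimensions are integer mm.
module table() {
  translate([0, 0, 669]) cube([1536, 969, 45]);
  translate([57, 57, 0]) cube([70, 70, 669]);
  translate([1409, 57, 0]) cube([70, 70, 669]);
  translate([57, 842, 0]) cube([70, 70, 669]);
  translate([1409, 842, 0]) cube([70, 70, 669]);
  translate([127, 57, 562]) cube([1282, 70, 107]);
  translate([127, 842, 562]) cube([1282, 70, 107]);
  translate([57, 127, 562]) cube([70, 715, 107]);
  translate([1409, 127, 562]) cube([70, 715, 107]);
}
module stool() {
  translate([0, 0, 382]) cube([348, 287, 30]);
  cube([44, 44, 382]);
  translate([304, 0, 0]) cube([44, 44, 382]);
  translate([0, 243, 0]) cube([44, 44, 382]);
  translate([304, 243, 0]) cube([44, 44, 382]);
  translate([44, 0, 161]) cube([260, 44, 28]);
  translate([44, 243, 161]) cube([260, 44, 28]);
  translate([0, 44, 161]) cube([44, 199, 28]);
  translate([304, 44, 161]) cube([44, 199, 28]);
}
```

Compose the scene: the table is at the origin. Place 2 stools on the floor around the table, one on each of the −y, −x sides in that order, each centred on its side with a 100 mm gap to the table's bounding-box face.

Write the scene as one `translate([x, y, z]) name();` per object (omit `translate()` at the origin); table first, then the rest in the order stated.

table();
translate([594, -387, 0]) stool();
translate([-448, 341, 0]) stool();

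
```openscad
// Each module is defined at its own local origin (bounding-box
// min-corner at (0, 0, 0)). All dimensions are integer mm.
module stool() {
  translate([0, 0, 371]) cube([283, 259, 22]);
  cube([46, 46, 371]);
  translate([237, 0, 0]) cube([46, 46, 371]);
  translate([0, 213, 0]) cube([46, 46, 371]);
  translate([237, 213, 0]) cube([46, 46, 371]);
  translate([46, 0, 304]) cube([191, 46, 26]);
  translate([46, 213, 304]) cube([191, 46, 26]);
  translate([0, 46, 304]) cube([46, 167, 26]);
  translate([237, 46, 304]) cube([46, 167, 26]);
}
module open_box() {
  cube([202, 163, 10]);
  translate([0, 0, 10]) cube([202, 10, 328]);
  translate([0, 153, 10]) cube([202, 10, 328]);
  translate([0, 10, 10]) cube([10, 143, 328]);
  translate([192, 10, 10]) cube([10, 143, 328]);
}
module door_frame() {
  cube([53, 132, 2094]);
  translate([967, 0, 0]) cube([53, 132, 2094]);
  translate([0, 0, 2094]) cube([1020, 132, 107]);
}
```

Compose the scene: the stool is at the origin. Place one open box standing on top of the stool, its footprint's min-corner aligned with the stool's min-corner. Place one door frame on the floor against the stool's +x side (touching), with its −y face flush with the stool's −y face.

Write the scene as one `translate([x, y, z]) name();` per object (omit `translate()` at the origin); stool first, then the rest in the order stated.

stool();
translate([0, 0, 393]) open_box();
translate([283, 0, 0]) door_frame();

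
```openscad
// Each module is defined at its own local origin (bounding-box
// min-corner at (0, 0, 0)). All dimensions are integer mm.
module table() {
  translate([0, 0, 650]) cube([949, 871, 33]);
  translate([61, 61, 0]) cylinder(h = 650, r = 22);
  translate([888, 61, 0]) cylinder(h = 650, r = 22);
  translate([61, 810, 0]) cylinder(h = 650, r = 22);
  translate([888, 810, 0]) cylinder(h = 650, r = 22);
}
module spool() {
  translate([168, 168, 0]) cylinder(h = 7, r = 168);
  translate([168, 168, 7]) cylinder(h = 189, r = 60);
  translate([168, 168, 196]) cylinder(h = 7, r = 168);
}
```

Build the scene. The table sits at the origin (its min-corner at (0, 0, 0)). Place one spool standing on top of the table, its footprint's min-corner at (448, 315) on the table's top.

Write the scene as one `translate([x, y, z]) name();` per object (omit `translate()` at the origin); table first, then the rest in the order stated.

table();
translate([448, 315, 683]) spool();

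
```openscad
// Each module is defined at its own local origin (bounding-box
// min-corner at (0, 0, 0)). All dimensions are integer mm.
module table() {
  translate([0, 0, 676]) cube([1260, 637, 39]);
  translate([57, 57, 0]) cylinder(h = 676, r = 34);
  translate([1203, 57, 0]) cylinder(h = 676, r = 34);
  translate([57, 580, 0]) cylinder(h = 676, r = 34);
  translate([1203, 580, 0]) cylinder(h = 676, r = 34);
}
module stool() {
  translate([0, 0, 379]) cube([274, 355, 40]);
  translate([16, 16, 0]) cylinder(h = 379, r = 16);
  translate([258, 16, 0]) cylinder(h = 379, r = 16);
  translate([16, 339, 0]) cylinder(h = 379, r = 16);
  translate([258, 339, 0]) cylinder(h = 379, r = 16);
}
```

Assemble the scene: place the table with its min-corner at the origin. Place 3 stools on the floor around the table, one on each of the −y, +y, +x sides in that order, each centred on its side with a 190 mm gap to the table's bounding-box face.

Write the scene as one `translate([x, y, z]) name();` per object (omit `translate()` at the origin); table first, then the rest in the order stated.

table();
translate([493, -545, 0]) stool();
translate([493, 827, 0]) stool();
translate([1450, 141, 0]) stool();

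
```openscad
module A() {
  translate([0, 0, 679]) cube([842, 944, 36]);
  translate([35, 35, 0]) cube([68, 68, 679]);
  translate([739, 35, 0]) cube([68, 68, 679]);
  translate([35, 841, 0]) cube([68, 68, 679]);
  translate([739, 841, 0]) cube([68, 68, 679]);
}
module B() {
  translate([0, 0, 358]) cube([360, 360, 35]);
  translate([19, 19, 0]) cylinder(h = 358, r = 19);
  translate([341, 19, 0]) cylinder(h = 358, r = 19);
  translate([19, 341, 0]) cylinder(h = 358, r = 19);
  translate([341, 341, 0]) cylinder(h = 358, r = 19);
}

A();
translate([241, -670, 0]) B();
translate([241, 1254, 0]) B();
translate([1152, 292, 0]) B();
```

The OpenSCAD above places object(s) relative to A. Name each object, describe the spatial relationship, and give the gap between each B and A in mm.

Each stool's nearest face is 310 mm from the table's bounding box.

A is a table. B is a stool. Three stools sit around the table at the −y, +y, +x sides. The gap between each stool and the table is 310 mm.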